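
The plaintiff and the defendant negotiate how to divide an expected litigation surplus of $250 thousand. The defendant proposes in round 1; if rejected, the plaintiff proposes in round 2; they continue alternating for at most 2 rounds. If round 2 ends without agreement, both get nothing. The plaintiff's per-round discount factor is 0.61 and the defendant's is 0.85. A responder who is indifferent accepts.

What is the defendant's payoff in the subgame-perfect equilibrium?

Solve by backward induction from round 2.
Round 2 (the plaintiff proposes): the defendant will accept anything ≥ 0, so the plaintiff offers 0 and keeps 250.
Round 1 (the defendant proposes): the plaintiff can get 250 next round, worth 0.61 × 250 = 152.5 now; the defendant offers that and keeps 97.5.

97.5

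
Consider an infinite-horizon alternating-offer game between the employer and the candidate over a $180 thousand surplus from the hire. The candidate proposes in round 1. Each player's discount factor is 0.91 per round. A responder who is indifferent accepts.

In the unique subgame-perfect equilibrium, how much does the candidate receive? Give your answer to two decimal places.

94.24

In a stationary SPE each proposer offers the other exactly their discounted continuation value.
If the candidate keeps x when proposing and the employer keeps y when proposing, then x = 180 − 0.91y and y = 180 − 0.91x.
Solving: x = 180(1 − 0.91) / (1 − 0.91·0.91) = 16.2 / 0.1719 ≈ 94.2408.
The employer gets 180 − 94.2408 ≈ 85.7592.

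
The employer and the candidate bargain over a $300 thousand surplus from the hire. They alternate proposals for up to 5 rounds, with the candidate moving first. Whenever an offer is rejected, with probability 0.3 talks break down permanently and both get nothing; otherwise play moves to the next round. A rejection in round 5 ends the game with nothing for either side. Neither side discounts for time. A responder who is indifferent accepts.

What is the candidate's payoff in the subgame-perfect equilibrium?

By backward induction:
Round 5 (the candidate proposes): rejection yields 0 for the employer; the candidate offers 0 and keeps 300.
Round 4 (the employer proposes): rejecting gives the candidate an expected 0.7 × 300 = 210. The employer offers 210 and keeps 300 − 210 = 90.
Round 3 (the candidate proposes): rejecting gives the employer an expected 0.7 × 90 = 63, so the candidate offers 63, keeping 237.
Round 2 (the employer proposes): rejecting gives the candidate an expected 0.7 × 237 = 165.9. The employer offers 165.9 and keeps 300 − 165.9 = 134.1.
Round 1 (the candidate proposes): rejecting gives the employer an expected 0.7 × 134.1 = 93.87, so the candidate offers 93.87, keeping 206.13.

206.13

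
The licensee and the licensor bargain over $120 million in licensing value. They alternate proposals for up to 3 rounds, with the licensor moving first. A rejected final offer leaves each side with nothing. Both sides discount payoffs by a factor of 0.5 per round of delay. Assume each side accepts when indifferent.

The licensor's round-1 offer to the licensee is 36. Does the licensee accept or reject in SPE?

Round 3 (the licensor proposes): rejection yields 0 for the licensee; the licensor offers 0 and keeps 120.
Round 2 (the licensee proposes): the licensor can get 120 next round, worth 0.5 × 120 = 60 now; the licensee offers that and keeps 60.
So by rejecting in round 1, the licensee gets 60 next round, worth 0.5 × 60 = 30 now.
Offer 36 ≥ 30, so the licensee accepts.

Accept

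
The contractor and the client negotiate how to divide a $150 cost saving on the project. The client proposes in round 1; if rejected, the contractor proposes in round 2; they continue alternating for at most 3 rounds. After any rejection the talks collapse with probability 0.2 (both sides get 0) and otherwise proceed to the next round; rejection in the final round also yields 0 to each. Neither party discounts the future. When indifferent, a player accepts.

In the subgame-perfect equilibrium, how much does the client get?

Round 3 (the client proposes): the contractor will accept anything ≥ 0, so the client offers 0 and keeps 150.
Round 2 (the contractor proposes): rejecting gives the client an expected 0.8 × 150 = 120. The contractor offers 120 and keeps 150 − 120 = 30.
Round 1 (the client proposes): rejecting gives the contractor an expected 0.8 × 30 = 24, so the client offers 24, keeping 126.

126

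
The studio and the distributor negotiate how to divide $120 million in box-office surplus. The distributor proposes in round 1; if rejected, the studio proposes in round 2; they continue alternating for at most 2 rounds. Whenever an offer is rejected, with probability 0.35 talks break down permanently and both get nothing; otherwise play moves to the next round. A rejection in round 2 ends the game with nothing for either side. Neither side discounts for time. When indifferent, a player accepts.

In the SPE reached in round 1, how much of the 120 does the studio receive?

Round 2 (the studio proposes): the distributor will accept anything ≥ 0, so the studio offers 0 and keeps 120.
Round 1 (the distributor proposes): rejecting gives the studio an expected 0.65 × 120 = 78, so the distributor offers 78, keeping 42.

78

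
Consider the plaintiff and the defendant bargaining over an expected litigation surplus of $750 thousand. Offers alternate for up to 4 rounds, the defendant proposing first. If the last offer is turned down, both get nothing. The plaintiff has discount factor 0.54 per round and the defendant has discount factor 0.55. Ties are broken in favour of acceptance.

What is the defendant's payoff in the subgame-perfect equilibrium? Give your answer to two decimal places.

Round 4 (the plaintiff proposes): rejection yields 0 for the defendant; the plaintiff offers 0 and keeps 750.
Round 3 (the defendant proposes): the plaintiff can get 750 next round, worth 0.54 × 750 = 405 now, so the defendant offers 405, keeping 345.
Round 2 (the plaintiff proposes): the defendant can get 345 next round, worth 0.55 × 345 = 189.75 now, so the plaintiff offers 189.75, keeping 560.25.
Round 1 (the defendant proposes): the plaintiff can get 560.25 next round, worth 0.54 × 560.25 = 302.535 now; the defendant offers that and keeps 447.465.

447.47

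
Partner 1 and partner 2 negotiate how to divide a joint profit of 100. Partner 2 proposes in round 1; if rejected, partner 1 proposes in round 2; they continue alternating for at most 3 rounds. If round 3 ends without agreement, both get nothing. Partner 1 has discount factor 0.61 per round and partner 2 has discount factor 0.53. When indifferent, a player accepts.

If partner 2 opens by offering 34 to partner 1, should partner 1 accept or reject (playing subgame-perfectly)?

Accept

Work out partner 1's continuation value if the offer is rejected.
Round 3 (partner 2 proposes): partner 1 will accept anything ≥ 0, so partner 2 offers 0 and keeps 100.
Round 2 (partner 1 proposes): partner 2 can get 100 next round, worth 0.53 × 100 = 53 now. Partner 1 offers 53 and keeps 100 − 53 = 47.
So by rejecting in round 1, partner 1 gets 47 next round, worth 0.61 × 47 = 28.67 now.
Offer 34 ≥ 28.67, so partner 1 accepts.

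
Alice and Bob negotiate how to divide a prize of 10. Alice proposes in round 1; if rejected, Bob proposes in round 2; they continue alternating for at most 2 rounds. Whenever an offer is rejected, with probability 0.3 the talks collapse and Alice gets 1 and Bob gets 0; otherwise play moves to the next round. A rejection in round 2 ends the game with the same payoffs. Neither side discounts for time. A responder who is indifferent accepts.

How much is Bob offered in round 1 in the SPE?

By backward induction:
Round 2 (Bob proposes): Alice gets 1 if talks fail, so Bob offers 1 and keeps 9.
Round 1 (Alice proposes): rejecting gives Bob an expected 0.7 × 9 = 6.3; Alice offers that and keeps 3.7.

6.3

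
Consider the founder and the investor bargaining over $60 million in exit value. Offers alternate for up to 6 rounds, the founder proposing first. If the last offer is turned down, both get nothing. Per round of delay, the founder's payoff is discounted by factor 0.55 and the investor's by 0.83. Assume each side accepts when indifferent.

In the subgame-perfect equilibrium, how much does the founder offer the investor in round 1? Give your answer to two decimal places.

Round 6 (the investor proposes): rejection yields 0 for the founder; the investor offers 0 and keeps 60.
Round 5 (the founder proposes): the investor can get 60 next round, worth 0.83 × 60 = 49.8 now; the founder offers that and keeps 10.2.
Round 4 (the investor proposes): the founder can get 10.2 next round, worth 0.55 × 10.2 = 5.61 now; the investor offers that and keeps 54.39.
Round 3 (the founder proposes): the investor can get 54.39 next round, worth 0.83 × 54.39 = 45.1437 now; the founder offers that and keeps 14.8563.
Round 2 (the investor proposes): the founder can get 14.8563 next round, worth 0.55 × 14.8563 = 8.170965 now, so the investor offers 8.170965, keeping 51.829035.
Round 1 (the founder proposes): the investor can get 51.829035 next round, worth 0.83 × 51.829035 = 43.01809905 now. The founder offers 43.01809905 and keeps 60 − 43.01809905 = 16.98190095.

43.02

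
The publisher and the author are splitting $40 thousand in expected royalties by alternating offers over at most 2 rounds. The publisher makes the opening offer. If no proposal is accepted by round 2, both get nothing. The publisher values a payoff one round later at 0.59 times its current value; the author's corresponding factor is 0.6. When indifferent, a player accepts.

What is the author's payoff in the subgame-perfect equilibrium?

Work backward from the last round.
Round 2 (the author proposes): the publisher will accept anything ≥ 0, so the author offers 0 and keeps 40.
Round 1 (the publisher proposes): the author can get 40 next round, worth 0.6 × 40 = 24 now; the publisher offers that and keeps 16.

24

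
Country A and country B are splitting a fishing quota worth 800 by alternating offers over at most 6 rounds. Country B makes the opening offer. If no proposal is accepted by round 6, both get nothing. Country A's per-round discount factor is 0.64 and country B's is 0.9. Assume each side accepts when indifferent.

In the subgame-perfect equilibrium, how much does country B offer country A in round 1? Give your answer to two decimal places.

Solve by backward induction from round 6.
Round 6 (country A proposes): country B will accept anything ≥ 0, so country A offers 0 and keeps 800.
Round 5 (country B proposes): country A can get 800 next round, worth 0.64 × 800 = 512 now, so country B offers 512, keeping 288.
Round 4 (country A proposes): country B can get 288 next round, worth 0.9 × 288 = 259.2 now, so country A offers 259.2, keeping 540.8.
Round 3 (country B proposes): country A can get 540.8 next round, worth 0.64 × 540.8 = 346.112 now. Country B offers 346.112 and keeps 800 − 346.112 = 453.888.
Round 2 (country A proposes): country B can get 453.888 next round, worth 0.9 × 453.888 = 408.4992 now; country A offers that and keeps 391.5008.
Round 1 (country B proposes): country A can get 391.5008 next round, worth 0.64 × 391.5008 = 250.560512 now, so country B offers 250.560512, keeping 549.439488.

250.56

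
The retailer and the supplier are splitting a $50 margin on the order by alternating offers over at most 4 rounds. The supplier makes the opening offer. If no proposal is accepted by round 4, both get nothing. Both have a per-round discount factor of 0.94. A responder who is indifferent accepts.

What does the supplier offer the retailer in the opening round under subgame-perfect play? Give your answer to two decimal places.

44.35

Round 4 (the retailer proposes): the supplier will accept anything ≥ 0, so the retailer offers 0 and keeps 50.
Round 3 (the supplier proposes): the retailer can get 50 next round, worth 0.94 × 50 = 47 now. The supplier offers 47 and keeps 50 − 47 = 3.
Round 2 (the retailer proposes): the supplier can get 3 next round, worth 0.94 × 3 = 2.82 now; the retailer offers that and keeps 47.18.
Round 1 (the supplier proposes): the retailer can get 47.18 next round, worth 0.94 × 47.18 = 44.3492 now. The supplier offers 44.3492 and keeps 50 − 44.3492 = 5.6508.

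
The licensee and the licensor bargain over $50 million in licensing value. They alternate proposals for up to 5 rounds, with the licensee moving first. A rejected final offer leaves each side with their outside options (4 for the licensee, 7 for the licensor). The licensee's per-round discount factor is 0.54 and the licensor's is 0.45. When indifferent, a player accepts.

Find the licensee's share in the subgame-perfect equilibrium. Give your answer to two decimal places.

36.72

Work backward from the last round.
Round 5 (the licensee proposes): the licensor gets 7 if talks fail, so the licensee offers 7 and keeps 43.
Round 4 (the licensor proposes): the licensee can get 43 next round, worth 0.54 × 43 = 23.22 now; the licensor offers that and keeps 26.78.
Round 3 (the licensee proposes): the licensor can get 26.78 next round, worth 0.45 × 26.78 = 12.051 now. The licensee offers 12.051 and keeps 50 − 12.051 = 37.949.
Round 2 (the licensor proposes): the licensee can get 37.949 next round, worth 0.54 × 37.949 = 20.49246 now, so the licensor offers 20.49246, keeping 29.50754.
Round 1 (the licensee proposes): the licensor can get 29.50754 next round, worth 0.45 × 29.50754 = 13.278393 now, so the licensee offers 13.278393, keeping 36.721607.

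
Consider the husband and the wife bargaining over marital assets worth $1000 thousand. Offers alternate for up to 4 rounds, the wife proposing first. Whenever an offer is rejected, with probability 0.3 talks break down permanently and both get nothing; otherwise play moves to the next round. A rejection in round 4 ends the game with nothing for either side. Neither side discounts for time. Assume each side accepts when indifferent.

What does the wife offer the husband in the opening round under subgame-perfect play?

553

Round 4 (the husband proposes): rejection yields 0 for the wife; the husband offers 0 and keeps 1000.
Round 3 (the wife proposes): rejecting gives the husband an expected 0.7 × 1000 = 700. The wife offers 700 and keeps 1000 − 700 = 300.
Round 2 (the husband proposes): rejecting gives the wife an expected 0.7 × 300 = 210, so the husband offers 210, keeping 790.
Round 1 (the wife proposes): rejecting gives the husband an expected 0.7 × 790 = 553, so the wife offers 553, keeping 447.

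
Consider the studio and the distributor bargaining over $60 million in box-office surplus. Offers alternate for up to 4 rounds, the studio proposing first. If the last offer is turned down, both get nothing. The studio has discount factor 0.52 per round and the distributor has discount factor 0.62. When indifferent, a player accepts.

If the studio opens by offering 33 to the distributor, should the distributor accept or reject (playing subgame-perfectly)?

Round 4 (the distributor proposes): rejection yields 0 for the studio; the distributor offers 0 and keeps 60.
Round 3 (the studio proposes): the distributor can get 60 next round, worth 0.62 × 60 = 37.2 now; the studio offers that and keeps 22.8.
Round 2 (the distributor proposes): the studio can get 22.8 next round, worth 0.52 × 22.8 = 11.856 now, so the distributor offers 11.856, keeping 48.144.
So by rejecting in round 1, the distributor gets 48.144 next round, worth 0.62 × 48.144 = 29.84928 now.
Offer 33 ≥ 29.84928, so the distributor accepts.

Accept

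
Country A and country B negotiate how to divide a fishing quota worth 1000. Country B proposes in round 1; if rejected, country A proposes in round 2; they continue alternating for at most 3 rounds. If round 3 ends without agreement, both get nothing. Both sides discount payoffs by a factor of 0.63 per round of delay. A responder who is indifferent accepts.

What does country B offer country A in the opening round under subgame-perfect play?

Round 3 (country B proposes): country A will accept anything ≥ 0, so country B offers 0 and keeps 1000.
Round 2 (country A proposes): country B can get 1000 next round, worth 0.63 × 1000 = 630 now. Country A offers 630 and keeps 1000 − 630 = 370.
Round 1 (country B proposes): country A can get 370 next round, worth 0.63 × 370 = 233.1 now, so country B offers 233.1, keeping 766.9.

233.1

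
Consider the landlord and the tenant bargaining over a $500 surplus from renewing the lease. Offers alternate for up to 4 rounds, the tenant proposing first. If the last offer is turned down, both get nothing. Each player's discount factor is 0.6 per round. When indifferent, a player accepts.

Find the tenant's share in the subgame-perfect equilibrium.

272

Round 4 (the landlord proposes): the tenant will accept anything ≥ 0, so the landlord offers 0 and keeps 500.
Round 3 (the tenant proposes): the landlord can get 500 next round, worth 0.6 × 500 = 300 now. The tenant offers 300 and keeps 500 − 300 = 200.
Round 2 (the landlord proposes): the tenant can get 200 next round, worth 0.6 × 200 = 120 now. The landlord offers 120 and keeps 500 − 120 = 380.
Round 1 (the tenant proposes): the landlord can get 380 next round, worth 0.6 × 380 = 228 now; the tenant offers that and keeps 272.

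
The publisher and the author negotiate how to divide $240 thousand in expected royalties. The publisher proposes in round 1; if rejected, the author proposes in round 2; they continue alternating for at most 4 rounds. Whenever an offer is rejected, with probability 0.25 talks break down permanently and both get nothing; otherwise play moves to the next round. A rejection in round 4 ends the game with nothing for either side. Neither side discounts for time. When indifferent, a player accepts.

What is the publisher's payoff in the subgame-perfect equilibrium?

Round 4 (the author proposes): the publisher will accept anything ≥ 0, so the author offers 0 and keeps 240.
Round 3 (the publisher proposes): rejecting gives the author an expected 0.75 × 240 = 180; the publisher offers that and keeps 60.
Round 2 (the author proposes): rejecting gives the publisher an expected 0.75 × 60 = 45. The author offers 45 and keeps 240 − 45 = 195.
Round 1 (the publisher proposes): rejecting gives the author an expected 0.75 × 195 = 146.25; the publisher offers that and keeps 93.75.

93.75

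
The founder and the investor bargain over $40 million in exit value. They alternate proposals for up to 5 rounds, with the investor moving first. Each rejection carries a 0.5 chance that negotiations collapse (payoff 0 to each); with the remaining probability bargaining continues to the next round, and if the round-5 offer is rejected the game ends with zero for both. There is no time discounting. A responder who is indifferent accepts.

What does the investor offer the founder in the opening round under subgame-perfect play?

12.5

Round 5 (the investor proposes): the founder will accept anything ≥ 0, so the investor offers 0 and keeps 40.
Round 4 (the founder proposes): rejecting gives the investor an expected 0.5 × 40 = 20; the founder offers that and keeps 20.
Round 3 (the investor proposes): rejecting gives the founder an expected 0.5 × 20 = 10, so the investor offers 10, keeping 30.
Round 2 (the founder proposes): rejecting gives the investor an expected 0.5 × 30 = 15, so the founder offers 15, keeping 25.
Round 1 (the investor proposes): rejecting gives the founder an expected 0.5 × 25 = 12.5. The investor offers 12.5 and keeps 40 − 12.5 = 27.5.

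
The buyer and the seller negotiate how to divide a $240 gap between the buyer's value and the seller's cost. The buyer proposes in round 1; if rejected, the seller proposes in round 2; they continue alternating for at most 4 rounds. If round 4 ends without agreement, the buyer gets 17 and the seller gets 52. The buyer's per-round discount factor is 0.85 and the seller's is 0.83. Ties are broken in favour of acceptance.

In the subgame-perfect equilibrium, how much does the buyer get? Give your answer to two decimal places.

Round 4 (the seller proposes): the buyer gets 17 if talks fail, so the seller offers 17 and keeps 223.
Round 3 (the buyer proposes): the seller can get 223 next round, worth 0.83 × 223 = 185.09 now; the buyer offers that and keeps 54.91.
Round 2 (the seller proposes): the buyer can get 54.91 next round, worth 0.85 × 54.91 = 46.6735 now, so the seller offers 46.6735, keeping 193.3265.
Round 1 (the buyer proposes): the seller can get 193.3265 next round, worth 0.83 × 193.3265 = 160.460995 now. The buyer offers 160.460995 and keeps 240 − 160.460995 = 79.539005.

79.54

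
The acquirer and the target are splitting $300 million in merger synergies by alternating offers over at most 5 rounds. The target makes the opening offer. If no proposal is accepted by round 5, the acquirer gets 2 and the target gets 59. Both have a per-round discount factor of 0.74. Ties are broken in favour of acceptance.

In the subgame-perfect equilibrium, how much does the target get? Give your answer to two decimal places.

210.07

Round 5 (the target proposes): the acquirer gets 2 if talks fail, so the target offers 2 and keeps 298.
Round 4 (the acquirer proposes): the target can get 298 next round, worth 0.74 × 298 = 220.52 now; the acquirer offers that and keeps 79.48.
Round 3 (the target proposes): the acquirer can get 79.48 next round, worth 0.74 × 79.48 = 58.8152 now, so the target offers 58.8152, keeping 241.1848.
Round 2 (the acquirer proposes): the target can get 241.1848 next round, worth 0.74 × 241.1848 = 178.476752 now, so the acquirer offers 178.476752, keeping 121.523248.
Round 1 (the target proposes): the acquirer can get 121.523248 next round, worth 0.74 × 121.523248 = 89.92720352 now, so the target offers 89.92720352, keeping 210.07279648.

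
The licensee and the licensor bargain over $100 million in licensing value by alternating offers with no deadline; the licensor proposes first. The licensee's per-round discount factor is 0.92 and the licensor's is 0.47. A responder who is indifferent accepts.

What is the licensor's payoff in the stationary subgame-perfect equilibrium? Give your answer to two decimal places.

In a stationary SPE each proposer offers the other exactly their discounted continuation value.
If the licensor keeps x when proposing and the licensee keeps y when proposing, then x = 100 − 0.92y and y = 100 − 0.47x.
Solving: x = 100(1 − 0.92) / (1 − 0.47·0.92) = 8 / 0.5676 ≈ 14.0944.
The licensee gets 100 − 14.0944 ≈ 85.9056.

14.09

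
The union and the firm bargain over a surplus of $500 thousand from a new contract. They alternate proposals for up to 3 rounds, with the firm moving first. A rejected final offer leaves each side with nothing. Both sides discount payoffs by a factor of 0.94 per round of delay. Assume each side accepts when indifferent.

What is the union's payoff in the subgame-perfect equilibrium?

Round 3 (the firm proposes): the union will accept anything ≥ 0, so the firm offers 0 and keeps 500.
Round 2 (the union proposes): the firm can get 500 next round, worth 0.94 × 500 = 470 now. The union offers 470 and keeps 500 − 470 = 30.
Round 1 (the firm proposes): the union can get 30 next round, worth 0.94 × 30 = 28.2 now, so the firm offers 28.2, keeping 471.8.

28.2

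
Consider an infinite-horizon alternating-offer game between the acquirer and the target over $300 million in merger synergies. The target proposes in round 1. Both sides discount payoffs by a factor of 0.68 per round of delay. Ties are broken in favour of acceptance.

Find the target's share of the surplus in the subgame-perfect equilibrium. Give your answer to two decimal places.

178.57

When the target proposes, the acquirer accepts any offer worth at least 0.68 times what the acquirer would get by proposing next round; and vice versa.
This gives x = 300 − 0.68y and y = 300 − 0.68x, where x and y are each side's share when it proposes.
Hence (1 − 0.68·0.68)x = 300(1 − 0.68), i.e. 0.5376·x = 96.
x ≈ 178.5714; the acquirer's share is 300 − x ≈ 121.4286.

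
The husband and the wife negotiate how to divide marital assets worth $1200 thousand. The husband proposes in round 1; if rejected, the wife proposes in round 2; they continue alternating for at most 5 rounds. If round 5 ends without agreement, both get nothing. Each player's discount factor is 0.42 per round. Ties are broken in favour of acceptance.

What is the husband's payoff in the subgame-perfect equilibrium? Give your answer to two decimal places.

856.11

Work backward from the last round.
Round 5 (the husband proposes): rejection yields 0 for the wife; the husband offers 0 and keeps 1200.
Round 4 (the wife proposes): the husband can get 1200 next round, worth 0.42 × 1200 = 504 now. The wife offers 504 and keeps 1200 − 504 = 696.
Round 3 (the husband proposes): the wife can get 696 next round, worth 0.42 × 696 = 292.32 now; the husband offers that and keeps 907.68.
Round 2 (the wife proposes): the husband can get 907.68 next round, worth 0.42 × 907.68 = 381.2256 now, so the wife offers 381.2256, keeping 818.7744.
Round 1 (the husband proposes): the wife can get 818.7744 next round, worth 0.42 × 818.7744 = 343.885248 now, so the husband offers 343.885248, keeping 856.114752.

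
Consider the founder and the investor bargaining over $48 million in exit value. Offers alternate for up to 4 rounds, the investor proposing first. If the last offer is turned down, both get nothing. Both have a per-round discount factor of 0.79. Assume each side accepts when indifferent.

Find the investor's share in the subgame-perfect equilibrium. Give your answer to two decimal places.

16.37

Work backward from the last round.
Round 4 (the founder proposes): the investor will accept anything ≥ 0, so the founder offers 0 and keeps 48.
Round 3 (the investor proposes): the founder can get 48 next round, worth 0.79 × 48 = 37.92 now, so the investor offers 37.92, keeping 10.08.
Round 2 (the founder proposes): the investor can get 10.08 next round, worth 0.79 × 10.08 = 7.9632 now, so the founder offers 7.9632, keeping 40.0368.
Round 1 (the investor proposes): the founder can get 40.0368 next round, worth 0.79 × 40.0368 = 31.629072 now. The investor offers 31.629072 and keeps 48 − 31.629072 = 16.370928.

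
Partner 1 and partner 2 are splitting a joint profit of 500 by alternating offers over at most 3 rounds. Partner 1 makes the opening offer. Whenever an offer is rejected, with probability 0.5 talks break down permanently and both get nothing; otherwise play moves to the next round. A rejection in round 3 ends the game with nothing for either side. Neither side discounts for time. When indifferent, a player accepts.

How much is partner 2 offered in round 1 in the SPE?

125

Round 3 (partner 1 proposes): rejection yields 0 for partner 2; partner 1 offers 0 and keeps 500.
Round 2 (partner 2 proposes): rejecting gives partner 1 an expected 0.5 × 500 = 250; partner 2 offers that and keeps 250.
Round 1 (partner 1 proposes): rejecting gives partner 2 an expected 0.5 × 250 = 125; partner 1 offers that and keeps 375.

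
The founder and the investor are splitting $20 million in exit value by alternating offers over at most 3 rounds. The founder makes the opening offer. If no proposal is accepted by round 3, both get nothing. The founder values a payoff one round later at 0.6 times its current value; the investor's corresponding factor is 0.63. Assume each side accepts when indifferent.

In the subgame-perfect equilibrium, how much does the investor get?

Solve by backward induction from round 3.
Round 3 (the founder proposes): rejection yields 0 for the investor; the founder offers 0 and keeps 20.
Round 2 (the investor proposes): the founder can get 20 next round, worth 0.6 × 20 = 12 now, so the investor offers 12, keeping 8.
Round 1 (the founder proposes): the investor can get 8 next round, worth 0.63 × 8 = 5.04 now, so the founder offers 5.04, keeping 14.96.

5.04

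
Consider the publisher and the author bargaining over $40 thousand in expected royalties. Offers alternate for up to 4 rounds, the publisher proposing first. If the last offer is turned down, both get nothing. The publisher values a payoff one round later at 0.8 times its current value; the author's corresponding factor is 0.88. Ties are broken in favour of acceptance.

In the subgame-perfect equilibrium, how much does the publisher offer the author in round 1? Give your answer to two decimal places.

Round 4 (the author proposes): rejection yields 0 for the publisher; the author offers 0 and keeps 40.
Round 3 (the publisher proposes): the author can get 40 next round, worth 0.88 × 40 = 35.2 now; the publisher offers that and keeps 4.8.
Round 2 (the author proposes): the publisher can get 4.8 next round, worth 0.8 × 4.8 = 3.84 now; the author offers that and keeps 36.16.
Round 1 (the publisher proposes): the author can get 36.16 next round, worth 0.88 × 36.16 = 31.8208 now; the publisher offers that and keeps 8.1792.

31.82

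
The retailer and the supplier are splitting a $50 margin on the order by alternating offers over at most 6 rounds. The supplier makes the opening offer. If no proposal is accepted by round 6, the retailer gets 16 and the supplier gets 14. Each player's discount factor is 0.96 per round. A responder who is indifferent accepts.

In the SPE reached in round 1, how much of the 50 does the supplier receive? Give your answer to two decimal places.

16.96

Work backward from the last round.
Round 6 (the retailer proposes): the supplier gets 14 if talks fail, so the retailer offers 14 and keeps 36.
Round 5 (the supplier proposes): the retailer can get 36 next round, worth 0.96 × 36 = 34.56 now, so the supplier offers 34.56, keeping 15.44.
Round 4 (the retailer proposes): the supplier can get 15.44 next round, worth 0.96 × 15.44 = 14.8224 now; the retailer offers that and keeps 35.1776.
Round 3 (the supplier proposes): the retailer can get 35.1776 next round, worth 0.96 × 35.1776 = 33.770496 now. The supplier offers 33.770496 and keeps 50 − 33.770496 = 16.229504.
Round 2 (the retailer proposes): the supplier can get 16.229504 next round, worth 0.96 × 16.229504 = 15.58032384 now. The retailer offers 15.58032384 and keeps 50 − 15.58032384 = 34.41967616.
Round 1 (the supplier proposes): the retailer can get 34.41967616 next round, worth 0.96 × 34.41967616 = 33.0428891136 now, so the supplier offers 33.0428891136, keeping 16.9571108864.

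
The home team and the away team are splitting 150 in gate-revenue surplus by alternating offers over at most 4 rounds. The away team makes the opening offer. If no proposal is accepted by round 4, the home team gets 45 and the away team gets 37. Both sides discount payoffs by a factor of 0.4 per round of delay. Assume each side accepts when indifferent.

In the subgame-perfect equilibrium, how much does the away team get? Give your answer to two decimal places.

106.77

Work backward from the last round.
Round 4 (the home team proposes): the away team gets 37 if talks fail, so the home team offers 37 and keeps 113.
Round 3 (the away team proposes): the home team can get 113 next round, worth 0.4 × 113 = 45.2 now; the away team offers that and keeps 104.8.
Round 2 (the home team proposes): the away team can get 104.8 next round, worth 0.4 × 104.8 = 41.92 now; the home team offers that and keeps 108.08.
Round 1 (the away team proposes): the home team can get 108.08 next round, worth 0.4 × 108.08 = 43.232 now, so the away team offers 43.232, keeping 106.768.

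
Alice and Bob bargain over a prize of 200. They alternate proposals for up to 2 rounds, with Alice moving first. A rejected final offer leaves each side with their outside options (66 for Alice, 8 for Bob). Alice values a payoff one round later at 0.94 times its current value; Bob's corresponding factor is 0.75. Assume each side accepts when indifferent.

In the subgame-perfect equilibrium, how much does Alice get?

99.5

By backward induction:
Round 2 (Bob proposes): Alice gets 66 if talks fail, so Bob offers 66 and keeps 134.
Round 1 (Alice proposes): Bob can get 134 next round, worth 0.75 × 134 = 100.5 now, so Alice offers 100.5, keeping 99.5.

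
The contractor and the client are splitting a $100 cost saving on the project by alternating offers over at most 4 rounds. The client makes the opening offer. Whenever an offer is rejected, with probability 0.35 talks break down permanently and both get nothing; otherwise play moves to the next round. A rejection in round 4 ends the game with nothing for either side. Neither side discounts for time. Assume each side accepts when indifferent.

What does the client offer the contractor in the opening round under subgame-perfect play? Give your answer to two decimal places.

50.21

Round 4 (the contractor proposes): rejection yields 0 for the client; the contractor offers 0 and keeps 100.
Round 3 (the client proposes): rejecting gives the contractor an expected 0.65 × 100 = 65, so the client offers 65, keeping 35.
Round 2 (the contractor proposes): rejecting gives the client an expected 0.65 × 35 = 22.75, so the contractor offers 22.75, keeping 77.25.
Round 1 (the client proposes): rejecting gives the contractor an expected 0.65 × 77.25 = 50.2125; the client offers that and keeps 49.7875.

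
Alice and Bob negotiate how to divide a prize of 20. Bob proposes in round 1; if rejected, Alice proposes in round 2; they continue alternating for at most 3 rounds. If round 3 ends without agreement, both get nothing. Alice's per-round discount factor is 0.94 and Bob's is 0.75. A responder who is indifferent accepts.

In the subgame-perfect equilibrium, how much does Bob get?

15.3

Round 3 (Bob proposes): rejection yields 0 for Alice; Bob offers 0 and keeps 20.
Round 2 (Alice proposes): Bob can get 20 next round, worth 0.75 × 20 = 15 now. Alice offers 15 and keeps 20 − 15 = 5.
Round 1 (Bob proposes): Alice can get 5 next round, worth 0.94 × 5 = 4.7 now; Bob offers that and keeps 15.3.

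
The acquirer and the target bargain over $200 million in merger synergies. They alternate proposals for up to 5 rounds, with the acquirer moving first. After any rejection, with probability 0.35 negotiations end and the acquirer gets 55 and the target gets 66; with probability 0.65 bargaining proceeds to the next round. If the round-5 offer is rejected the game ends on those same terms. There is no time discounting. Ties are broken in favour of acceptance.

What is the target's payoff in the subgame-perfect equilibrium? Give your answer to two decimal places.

91.57

By backward induction:
Round 5 (the acquirer proposes): the target gets 66 if talks fail, so the acquirer offers 66 and keeps 134.
Round 4 (the target proposes): rejecting gives the acquirer an expected 0.65 × 134 + 0.35 × 55 = 106.35; the target offers that and keeps 93.65.
Round 3 (the acquirer proposes): rejecting gives the target an expected 0.65 × 93.65 + 0.35 × 66 = 83.9725. The acquirer offers 83.9725 and keeps 200 − 83.9725 = 116.0275.
Round 2 (the target proposes): rejecting gives the acquirer an expected 0.65 × 116.0275 + 0.35 × 55 = 94.667875. The target offers 94.667875 and keeps 200 − 94.667875 = 105.332125.
Round 1 (the acquirer proposes): rejecting gives the target an expected 0.65 × 105.332125 + 0.35 × 66 = 91.56588125; the acquirer offers that and keeps 108.43411875.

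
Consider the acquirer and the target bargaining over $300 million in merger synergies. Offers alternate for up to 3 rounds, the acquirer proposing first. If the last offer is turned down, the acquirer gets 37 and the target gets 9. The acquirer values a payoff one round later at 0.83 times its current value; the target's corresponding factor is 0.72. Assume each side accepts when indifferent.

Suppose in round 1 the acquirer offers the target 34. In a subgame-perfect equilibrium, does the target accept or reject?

Reject

Round 3 (the acquirer proposes): the target gets 9 if talks fail, so the acquirer offers 9 and keeps 291.
Round 2 (the target proposes): the acquirer can get 291 next round, worth 0.83 × 291 = 241.53 now. The target offers 241.53 and keeps 300 − 241.53 = 58.47.
So by rejecting in round 1, the target gets 58.47 next round, worth 0.72 × 58.47 = 42.0984 now.
Offer 34 < 42.0984, so the target rejects.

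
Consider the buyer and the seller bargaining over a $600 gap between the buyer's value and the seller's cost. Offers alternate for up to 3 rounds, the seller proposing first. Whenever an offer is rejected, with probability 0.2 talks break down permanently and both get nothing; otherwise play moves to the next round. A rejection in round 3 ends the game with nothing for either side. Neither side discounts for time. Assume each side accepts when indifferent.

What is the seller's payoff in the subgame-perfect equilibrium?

Round 3 (the seller proposes): rejection yields 0 for the buyer; the seller offers 0 and keeps 600.
Round 2 (the buyer proposes): rejecting gives the seller an expected 0.8 × 600 = 480. The buyer offers 480 and keeps 600 − 480 = 120.
Round 1 (the seller proposes): rejecting gives the buyer an expected 0.8 × 120 = 96; the seller offers that and keeps 504.

504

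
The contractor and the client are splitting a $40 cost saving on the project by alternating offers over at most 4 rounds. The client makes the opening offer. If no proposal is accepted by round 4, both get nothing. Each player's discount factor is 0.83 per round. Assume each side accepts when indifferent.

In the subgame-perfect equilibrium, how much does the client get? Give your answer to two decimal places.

11.48

Work backward from the last round.
Round 4 (the contractor proposes): the client will accept anything ≥ 0, so the contractor offers 0 and keeps 40.
Round 3 (the client proposes): the contractor can get 40 next round, worth 0.83 × 40 = 33.2 now; the client offers that and keeps 6.8.
Round 2 (the contractor proposes): the client can get 6.8 next round, worth 0.83 × 6.8 = 5.644 now. The contractor offers 5.644 and keeps 40 − 5.644 = 34.356.
Round 1 (the client proposes): the contractor can get 34.356 next round, worth 0.83 × 34.356 = 28.51548 now, so the client offers 28.51548, keeping 11.48452.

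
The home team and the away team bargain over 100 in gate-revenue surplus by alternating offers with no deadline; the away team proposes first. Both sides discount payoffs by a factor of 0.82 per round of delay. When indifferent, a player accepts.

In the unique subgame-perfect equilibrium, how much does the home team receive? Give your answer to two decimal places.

Let x be the away team's share when the away team proposes and y be the home team's share when the home team proposes.
The home team accepts iff offered ≥ 0.82·y, so x = 100 − 0.82y. Symmetrically y = 100 − 0.82x.
Substituting: x = 100 − 0.82(100 − 0.82x), giving x(1 − 0.82·0.82) = 100(1 − 0.82).
So x = 100 × 0.18 / 0.3276 ≈ 54.9451, and the home team receives 100 − x ≈ 45.0549.

45.05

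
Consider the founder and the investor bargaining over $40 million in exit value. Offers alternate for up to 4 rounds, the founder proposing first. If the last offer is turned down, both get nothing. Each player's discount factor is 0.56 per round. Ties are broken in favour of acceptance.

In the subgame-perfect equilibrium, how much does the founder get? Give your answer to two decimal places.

By backward induction:
Round 4 (the investor proposes): rejection yields 0 for the founder; the investor offers 0 and keeps 40.
Round 3 (the founder proposes): the investor can get 40 next round, worth 0.56 × 40 = 22.4 now; the founder offers that and keeps 17.6.
Round 2 (the investor proposes): the founder can get 17.6 next round, worth 0.56 × 17.6 = 9.856 now; the investor offers that and keeps 30.144.
Round 1 (the founder proposes): the investor can get 30.144 next round, worth 0.56 × 30.144 = 16.88064 now; the founder offers that and keeps 23.11936.

23.12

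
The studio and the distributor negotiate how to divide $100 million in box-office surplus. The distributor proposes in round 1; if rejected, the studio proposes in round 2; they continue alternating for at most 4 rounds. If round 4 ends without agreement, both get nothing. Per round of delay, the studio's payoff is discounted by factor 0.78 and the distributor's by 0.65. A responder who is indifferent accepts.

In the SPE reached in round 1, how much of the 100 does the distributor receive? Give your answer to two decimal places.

By backward induction:
Round 4 (the studio proposes): rejection yields 0 for the distributor; the studio offers 0 and keeps 100.
Round 3 (the distributor proposes): the studio can get 100 next round, worth 0.78 × 100 = 78 now, so the distributor offers 78, keeping 22.
Round 2 (the studio proposes): the distributor can get 22 next round, worth 0.65 × 22 = 14.3 now, so the studio offers 14.3, keeping 85.7.
Round 1 (the distributor proposes): the studio can get 85.7 next round, worth 0.78 × 85.7 = 66.846 now; the distributor offers that and keeps 33.154.

33.15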